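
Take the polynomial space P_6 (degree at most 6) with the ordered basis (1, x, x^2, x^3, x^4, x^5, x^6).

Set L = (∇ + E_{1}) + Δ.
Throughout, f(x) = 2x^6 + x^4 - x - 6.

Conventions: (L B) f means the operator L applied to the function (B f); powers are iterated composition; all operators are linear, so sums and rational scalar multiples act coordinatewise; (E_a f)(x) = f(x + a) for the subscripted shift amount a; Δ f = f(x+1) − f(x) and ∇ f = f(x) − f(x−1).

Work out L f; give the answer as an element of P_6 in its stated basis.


the image equals g(x) = 2x^6 + 36x^5 + 31x^4 + 132x^3 + 36x^2 + 47x - 6

∇ f = 12x^5 - 30x^4 + 44x^3 - 36x^2 + 16x - 4
E_{1} f = 2x^6 + 12x^5 + 31x^4 + 44x^3 + 36x^2 + 15x - 4
(∇ + E_{1}) f = 2x^6 + 24x^5 + x^4 + 88x^3 + 31x - 8
Δ f = 12x^5 + 30x^4 + 44x^3 + 36x^2 + 16x + 2
((∇ + E_{1}) + Δ) f = 2x^6 + 36x^5 + 31x^4 + 132x^3 + 36x^2 + 47x - 6


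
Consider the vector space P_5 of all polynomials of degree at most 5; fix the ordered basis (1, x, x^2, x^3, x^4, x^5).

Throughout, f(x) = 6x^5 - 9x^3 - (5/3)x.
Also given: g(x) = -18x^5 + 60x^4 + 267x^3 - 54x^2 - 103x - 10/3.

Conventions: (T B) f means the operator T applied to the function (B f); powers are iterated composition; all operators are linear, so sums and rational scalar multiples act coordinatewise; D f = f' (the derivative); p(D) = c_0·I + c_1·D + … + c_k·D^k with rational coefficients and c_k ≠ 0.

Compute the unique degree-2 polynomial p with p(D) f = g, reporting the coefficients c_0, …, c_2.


D^0 f = 6x^5 - 9x^3 - (5/3)x
D^1 f = 30x^4 - 27x^2 - 5/3
D^2 f = 120x^3 - 54x
matching coefficients of g against c_0 f + c_1 Df + … from the top degree down determines the c_i
solution: c_0 = -3, c_1 = 2, c_2 = 2

c_0 = -3, c_1 = 2, c_2 = 2


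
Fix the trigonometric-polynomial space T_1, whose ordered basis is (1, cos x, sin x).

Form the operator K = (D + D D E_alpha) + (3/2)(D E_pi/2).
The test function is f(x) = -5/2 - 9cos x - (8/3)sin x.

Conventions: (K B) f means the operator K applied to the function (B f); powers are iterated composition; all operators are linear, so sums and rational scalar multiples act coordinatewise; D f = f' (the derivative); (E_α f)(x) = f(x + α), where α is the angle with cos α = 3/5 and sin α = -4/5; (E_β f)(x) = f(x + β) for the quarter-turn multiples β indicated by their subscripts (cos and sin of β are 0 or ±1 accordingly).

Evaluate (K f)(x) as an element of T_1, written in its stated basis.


D f = -(8/3)cos x + 9sin x
E_alpha f = -5/2 - (49/15)cos x - (44/5)sin x
D E_alpha f = -(44/5)cos x + (49/15)sin x
D D E_alpha f = (49/15)cos x + (44/5)sin x
(D + D D E_alpha) f = (3/5)cos x + (89/5)sin x
E_pi/2 f = -5/2 - (8/3)cos x + 9sin x
D E_pi/2 f = 9cos x + (8/3)sin x
((3/2)(D E_pi/2)) f = (27/2)cos x + 4sin x
((D + D D E_alpha) + (3/2)(D E_pi/2)) f = (141/10)cos x + (109/5)sin x

g(x) = (141/10)cos x + (109/5)sin x


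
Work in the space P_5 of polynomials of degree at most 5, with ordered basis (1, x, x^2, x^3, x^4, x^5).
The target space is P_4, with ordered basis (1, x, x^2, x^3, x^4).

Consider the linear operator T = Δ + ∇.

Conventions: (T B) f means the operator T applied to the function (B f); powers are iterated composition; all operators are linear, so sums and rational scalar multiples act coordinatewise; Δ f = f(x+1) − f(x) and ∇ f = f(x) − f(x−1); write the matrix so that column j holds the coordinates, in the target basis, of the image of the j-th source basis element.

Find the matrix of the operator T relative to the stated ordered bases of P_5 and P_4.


image of 1: 0
image of x: 2
image of x^2: 4x
image of x^3: 6x^2 + 2
image of x^4: 8x^3 + 8x
image of x^5: 10x^4 + 20x^2 + 2
each image's coordinates form column j of the matrix

the matrix is [[0, 2, 0, 2, 0, 2]; [0, 0, 4, 0, 8, 0]; [0, 0, 0, 6, 0, 20]; [0, 0, 0, 0, 8, 0]; [0, 0, 0, 0, 0, 10]] (rows listed top to bottom)


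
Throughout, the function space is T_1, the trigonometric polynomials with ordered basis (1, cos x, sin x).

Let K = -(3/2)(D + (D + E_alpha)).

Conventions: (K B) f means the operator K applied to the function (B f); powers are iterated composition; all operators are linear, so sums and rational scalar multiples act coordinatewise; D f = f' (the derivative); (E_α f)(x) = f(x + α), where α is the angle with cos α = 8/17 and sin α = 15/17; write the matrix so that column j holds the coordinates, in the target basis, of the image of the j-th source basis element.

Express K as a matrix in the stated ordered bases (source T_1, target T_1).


the matrix is [[-3/2, 0, 0]; [0, -12/17, -147/34]; [0, 147/34, -12/17]] (rows listed top to bottom)

image of 1: -3/2
image of cos x: -(12/17)cos x + (147/34)sin x
image of sin x: -(147/34)cos x - (12/17)sin x
each image's coordinates form column j of the matrix


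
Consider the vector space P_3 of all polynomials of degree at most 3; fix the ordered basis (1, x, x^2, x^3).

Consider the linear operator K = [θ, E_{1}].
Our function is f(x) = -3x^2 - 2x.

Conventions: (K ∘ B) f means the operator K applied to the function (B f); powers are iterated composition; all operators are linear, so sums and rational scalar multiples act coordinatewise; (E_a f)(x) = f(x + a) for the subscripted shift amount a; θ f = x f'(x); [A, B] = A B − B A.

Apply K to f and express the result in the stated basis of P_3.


the result is g(x) = 6x + 8

E_{1} f = -3x^2 - 8x - 5
θ E_{1} f = -6x^2 - 8x
θ f = -6x^2 - 2x
E_{1} θ f = -6x^2 - 14x - 8
[θ, E_{1}] f = 6x + 8


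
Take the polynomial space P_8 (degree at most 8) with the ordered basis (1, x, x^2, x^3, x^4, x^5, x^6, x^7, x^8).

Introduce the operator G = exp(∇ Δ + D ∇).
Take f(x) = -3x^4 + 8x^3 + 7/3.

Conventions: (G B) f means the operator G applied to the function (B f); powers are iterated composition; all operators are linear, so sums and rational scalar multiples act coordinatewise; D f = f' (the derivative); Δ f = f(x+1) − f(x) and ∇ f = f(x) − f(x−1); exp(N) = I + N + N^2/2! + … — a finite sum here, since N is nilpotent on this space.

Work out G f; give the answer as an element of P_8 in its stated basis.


order-1 term: -72x^2 + 132x - 42
order-2 term: -144
the series for exp(∇ Δ + D ∇) f terminates at order 2
exp(∇ Δ + D ∇) f = -3x^4 + 8x^3 - 72x^2 + 132x - 551/3

the result is g(x) = -3x^4 + 8x^3 - 72x^2 + 132x - 551/3


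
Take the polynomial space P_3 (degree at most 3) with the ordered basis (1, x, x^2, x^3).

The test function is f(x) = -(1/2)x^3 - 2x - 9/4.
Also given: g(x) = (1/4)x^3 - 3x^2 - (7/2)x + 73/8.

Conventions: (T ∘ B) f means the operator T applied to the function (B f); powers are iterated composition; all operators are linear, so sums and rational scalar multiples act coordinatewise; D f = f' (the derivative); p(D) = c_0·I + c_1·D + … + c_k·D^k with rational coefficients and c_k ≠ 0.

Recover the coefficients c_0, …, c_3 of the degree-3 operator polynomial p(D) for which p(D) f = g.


D^0 f = -(1/2)x^3 - 2x - 9/4
D^1 f = -(3/2)x^2 - 2
D^2 f = -3x
D^3 f = -3
matching coefficients of g against c_0 f + c_1 Df + … from the top degree down determines the c_i
solution: c_0 = -1/2, c_1 = 2, c_2 = 3/2, c_3 = -4

c_0 = -1/2, c_1 = 2, c_2 = 3/2, c_3 = -4


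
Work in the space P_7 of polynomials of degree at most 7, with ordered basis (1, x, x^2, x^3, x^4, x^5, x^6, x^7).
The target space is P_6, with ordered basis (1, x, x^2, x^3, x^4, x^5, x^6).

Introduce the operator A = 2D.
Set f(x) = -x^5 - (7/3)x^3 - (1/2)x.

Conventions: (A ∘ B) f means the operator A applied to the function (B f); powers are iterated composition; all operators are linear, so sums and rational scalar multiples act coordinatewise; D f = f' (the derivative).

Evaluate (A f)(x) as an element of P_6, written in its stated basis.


the result is g(x) = -10x^4 - 14x^2 - 1

D f = -5x^4 - 7x^2 - 1/2
(2D) f = -10x^4 - 14x^2 - 1


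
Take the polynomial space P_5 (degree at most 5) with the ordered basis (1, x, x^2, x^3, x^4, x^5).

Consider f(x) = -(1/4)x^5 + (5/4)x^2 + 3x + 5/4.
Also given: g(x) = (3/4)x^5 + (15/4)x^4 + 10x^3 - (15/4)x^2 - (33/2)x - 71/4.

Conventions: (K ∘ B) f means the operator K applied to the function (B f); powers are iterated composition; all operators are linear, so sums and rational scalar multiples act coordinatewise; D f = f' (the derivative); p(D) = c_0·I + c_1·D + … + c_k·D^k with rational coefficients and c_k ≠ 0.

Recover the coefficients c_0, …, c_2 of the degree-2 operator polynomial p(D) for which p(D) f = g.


c_0 = -3, c_1 = -3, c_2 = -2

D^0 f = -(1/4)x^5 + (5/4)x^2 + 3x + 5/4
D^1 f = -(5/4)x^4 + (5/2)x + 3
D^2 f = -5x^3 + 5/2
matching coefficients of g against c_0 f + c_1 Df + … from the top degree down determines the c_i
solution: c_0 = -3, c_1 = -3, c_2 = -2


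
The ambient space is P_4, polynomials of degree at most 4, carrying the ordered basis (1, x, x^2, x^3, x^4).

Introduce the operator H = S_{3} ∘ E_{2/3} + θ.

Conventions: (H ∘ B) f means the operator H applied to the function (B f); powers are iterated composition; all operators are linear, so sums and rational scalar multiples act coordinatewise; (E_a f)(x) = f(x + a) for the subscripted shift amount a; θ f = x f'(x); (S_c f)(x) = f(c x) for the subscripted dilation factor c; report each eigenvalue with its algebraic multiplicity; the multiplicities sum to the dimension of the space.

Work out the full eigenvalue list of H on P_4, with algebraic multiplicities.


image of 1: 1
image of x: 4x + 2/3
image of x^2: 11x^2 + 4x + 4/9
image of x^3: 30x^3 + 18x^2 + 4x + 8/27
image of x^4: 85x^4 + 72x^3 + 24x^2 + (32/9)x + 16/81
the matrix is upper triangular; its diagonal is (1, 4, 11, 30, 85)
for a triangular matrix the eigenvalues are the diagonal entries, with algebraic multiplicity their repetition count

λ = 1 (multiplicity 1), λ = 4 (multiplicity 1), λ = 11 (multiplicity 1), λ = 30 (multiplicity 1), λ = 85 (multiplicity 1)


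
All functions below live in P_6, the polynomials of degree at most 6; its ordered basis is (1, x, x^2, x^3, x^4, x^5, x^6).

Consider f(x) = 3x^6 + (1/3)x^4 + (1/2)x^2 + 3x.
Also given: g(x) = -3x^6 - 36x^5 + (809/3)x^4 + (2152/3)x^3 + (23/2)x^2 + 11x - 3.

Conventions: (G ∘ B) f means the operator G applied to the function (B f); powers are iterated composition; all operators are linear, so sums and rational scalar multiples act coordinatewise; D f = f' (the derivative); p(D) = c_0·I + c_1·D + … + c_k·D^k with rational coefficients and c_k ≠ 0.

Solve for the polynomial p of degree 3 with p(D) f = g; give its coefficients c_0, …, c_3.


p(D) = -I − 2·D + 3·D^2 + 2·D^3, i.e. c_0 = -1, c_1 = -2, c_2 = 3, c_3 = 2

D^0 f = 3x^6 + (1/3)x^4 + (1/2)x^2 + 3x
D^1 f = 18x^5 + (4/3)x^3 + x + 3
D^2 f = 90x^4 + 4x^2 + 1
D^3 f = 360x^3 + 8x
matching coefficients of g against c_0 f + c_1 Df + … from the top degree down determines the c_i
solution: c_0 = -1, c_1 = -2, c_2 = 3, c_3 = 2


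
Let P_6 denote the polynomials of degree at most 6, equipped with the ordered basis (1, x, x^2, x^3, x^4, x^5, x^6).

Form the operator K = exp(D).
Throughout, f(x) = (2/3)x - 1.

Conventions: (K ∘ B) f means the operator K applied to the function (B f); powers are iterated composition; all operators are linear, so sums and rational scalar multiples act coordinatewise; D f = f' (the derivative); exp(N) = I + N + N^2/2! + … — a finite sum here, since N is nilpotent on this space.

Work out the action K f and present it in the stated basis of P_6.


the image equals g(x) = (2/3)x - 1/3

order-1 term: 2/3
the series for exp(D) f terminates at order 1
exp(D) f = (2/3)x - 1/3


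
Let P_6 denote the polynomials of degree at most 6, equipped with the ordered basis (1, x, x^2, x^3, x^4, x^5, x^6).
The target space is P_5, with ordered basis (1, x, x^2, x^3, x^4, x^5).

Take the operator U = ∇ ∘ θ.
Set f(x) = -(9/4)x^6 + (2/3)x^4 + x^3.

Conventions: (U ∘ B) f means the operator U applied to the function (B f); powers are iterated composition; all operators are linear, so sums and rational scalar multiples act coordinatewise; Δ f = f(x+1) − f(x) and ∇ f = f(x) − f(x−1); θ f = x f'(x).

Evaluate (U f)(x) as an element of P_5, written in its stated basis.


θ f = -(27/2)x^6 + (8/3)x^4 + 3x^3
∇ θ f = -81x^5 + (405/2)x^4 - (778/3)x^3 + (391/2)x^2 - (238/3)x + 83/6

the image equals g(x) = -81x^5 + (405/2)x^4 - (778/3)x^3 + (391/2)x^2 - (238/3)x + 83/6


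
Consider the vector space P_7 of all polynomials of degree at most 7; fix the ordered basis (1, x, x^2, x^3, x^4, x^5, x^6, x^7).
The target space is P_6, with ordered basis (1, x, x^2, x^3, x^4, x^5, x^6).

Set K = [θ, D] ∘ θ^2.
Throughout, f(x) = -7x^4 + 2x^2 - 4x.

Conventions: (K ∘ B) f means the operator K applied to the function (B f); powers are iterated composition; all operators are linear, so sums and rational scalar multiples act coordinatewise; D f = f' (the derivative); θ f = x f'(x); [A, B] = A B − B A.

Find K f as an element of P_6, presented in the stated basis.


θ f = -28x^4 + 4x^2 - 4x
θ θ f = -112x^4 + 8x^2 - 4x
D θ^2 f = -448x^3 + 16x - 4
θ D θ^2 f = -1344x^3 + 16x
θ θ^2 f = -448x^4 + 16x^2 - 4x
D θ θ^2 f = -1792x^3 + 32x - 4
[θ, D] θ^2 f = 448x^3 - 16x + 4

the result is g(x) = 448x^3 - 16x + 4


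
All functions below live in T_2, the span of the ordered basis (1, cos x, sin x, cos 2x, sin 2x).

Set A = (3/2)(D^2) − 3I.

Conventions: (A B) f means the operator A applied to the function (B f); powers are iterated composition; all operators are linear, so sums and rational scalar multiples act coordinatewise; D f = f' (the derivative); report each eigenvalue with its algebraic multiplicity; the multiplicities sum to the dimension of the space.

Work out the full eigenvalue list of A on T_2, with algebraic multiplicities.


λ = -9 (multiplicity 2), λ = -9/2 (multiplicity 2), λ = -3 (multiplicity 1)

image of 1: -3
image of cos x: -(9/2)cos x
image of sin x: -(9/2)sin x
image of cos 2x: -9cos 2x
image of sin 2x: -9sin 2x
the matrix is diagonal; its diagonal is (-3, -9/2, -9/2, -9, -9)
for a triangular matrix the eigenvalues are the diagonal entries, with algebraic multiplicity their repetition count


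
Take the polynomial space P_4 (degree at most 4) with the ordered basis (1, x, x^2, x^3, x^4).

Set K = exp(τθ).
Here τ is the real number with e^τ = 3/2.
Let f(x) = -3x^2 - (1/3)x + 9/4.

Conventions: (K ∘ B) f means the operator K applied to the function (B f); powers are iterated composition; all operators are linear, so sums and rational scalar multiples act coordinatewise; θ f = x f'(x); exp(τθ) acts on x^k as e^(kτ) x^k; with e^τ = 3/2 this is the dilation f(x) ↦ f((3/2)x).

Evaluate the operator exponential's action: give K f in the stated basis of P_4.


exp(τθ) x^k = e^(kτ) x^k; with e^τ = 3/2 this sends x^k to (3/2)^k x^k
x ↦ 3/2 x
x^2 ↦ 9/4 x^2
applying this coordinatewise to f: exp(τθ) f = -(27/4)x^2 - (1/2)x + 9/4

the result is g(x) = -(27/4)x^2 - (1/2)x + 9/4


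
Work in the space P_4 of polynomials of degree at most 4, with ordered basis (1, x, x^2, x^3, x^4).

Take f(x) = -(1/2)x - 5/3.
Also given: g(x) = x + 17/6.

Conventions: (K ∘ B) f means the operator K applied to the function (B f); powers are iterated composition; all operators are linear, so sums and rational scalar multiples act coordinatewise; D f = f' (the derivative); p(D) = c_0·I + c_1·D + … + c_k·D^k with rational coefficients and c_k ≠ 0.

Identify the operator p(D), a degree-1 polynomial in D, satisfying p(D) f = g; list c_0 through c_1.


D^0 f = -(1/2)x - 5/3
D^1 f = -1/2
matching coefficients of g against c_0 f + c_1 Df + … from the top degree down determines the c_i
solution: c_0 = -2, c_1 = 1

p(D) = -2·I + D, i.e. c_0 = -2, c_1 = 1


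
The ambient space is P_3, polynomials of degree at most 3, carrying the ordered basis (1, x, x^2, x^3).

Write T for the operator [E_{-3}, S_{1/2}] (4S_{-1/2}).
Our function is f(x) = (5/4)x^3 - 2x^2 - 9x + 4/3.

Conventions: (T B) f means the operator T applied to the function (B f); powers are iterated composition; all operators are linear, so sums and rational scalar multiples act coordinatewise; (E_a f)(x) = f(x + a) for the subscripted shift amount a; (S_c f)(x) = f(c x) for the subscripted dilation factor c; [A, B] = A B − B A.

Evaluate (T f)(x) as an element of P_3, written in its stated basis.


S_{-1/2} f = -(5/32)x^3 - (1/2)x^2 + (9/2)x + 4/3
(4S_{-1/2}) f = -(5/8)x^3 - 2x^2 + 18x + 16/3
S_{1/2} (4S_{-1/2}) f = -(5/64)x^3 - (1/2)x^2 + 9x + 16/3
E_{-3} S_{1/2} (4S_{-1/2}) f = -(5/64)x^3 + (13/64)x^2 + (633/64)x - 4619/192
E_{-3} (4S_{-1/2}) f = -(5/8)x^3 + (29/8)x^2 + (105/8)x - 1195/24
S_{1/2} E_{-3} (4S_{-1/2}) f = -(5/64)x^3 + (29/32)x^2 + (105/16)x - 1195/24
[E_{-3}, S_{1/2}] (4S_{-1/2}) f = -(45/64)x^2 + (213/64)x + 1647/64

g(x) = -(45/64)x^2 + (213/64)x + 1647/64


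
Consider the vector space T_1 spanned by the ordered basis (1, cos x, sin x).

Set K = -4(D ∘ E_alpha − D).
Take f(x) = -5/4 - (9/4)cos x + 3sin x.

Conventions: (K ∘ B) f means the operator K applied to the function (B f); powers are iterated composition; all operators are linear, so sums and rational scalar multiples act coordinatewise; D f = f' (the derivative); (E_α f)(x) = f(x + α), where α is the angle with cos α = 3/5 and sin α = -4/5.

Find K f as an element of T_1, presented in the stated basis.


E_alpha f = -5/4 - (15/4)cos x
D E_alpha f = (15/4)sin x
D f = 3cos x + (9/4)sin x
(-D) f = -3cos x - (9/4)sin x
(D ∘ E_alpha − D) f = -3cos x + (3/2)sin x
(-4(D ∘ E_alpha − D)) f = 12cos x - 6sin x

the result is g(x) = 12cos x - 6sin x


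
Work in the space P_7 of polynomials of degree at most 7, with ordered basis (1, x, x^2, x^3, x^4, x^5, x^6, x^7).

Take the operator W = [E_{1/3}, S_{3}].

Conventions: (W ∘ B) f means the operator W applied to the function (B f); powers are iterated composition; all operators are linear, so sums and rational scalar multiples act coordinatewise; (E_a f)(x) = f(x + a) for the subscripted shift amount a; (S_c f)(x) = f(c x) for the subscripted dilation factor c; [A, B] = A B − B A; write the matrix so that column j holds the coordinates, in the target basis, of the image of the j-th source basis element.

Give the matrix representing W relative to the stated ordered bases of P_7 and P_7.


image of 1: 0
image of x: 2/3
image of x^2: 4x + 8/9
image of x^3: 18x^2 + 8x + 26/27
image of x^4: 72x^3 + 48x^2 + (104/9)x + 80/81
image of x^5: 270x^4 + 240x^3 + (260/3)x^2 + (400/27)x + 242/243
image of x^6: 972x^5 + 1080x^4 + 520x^3 + (400/3)x^2 + (484/27)x + 728/729
image of x^7: 3402x^6 + 4536x^5 + 2730x^4 + (2800/3)x^3 + (1694/9)x^2 + (5096/243)x + 2186/2187
each image's coordinates form column j of the matrix

the matrix is [[0, 2/3, 8/9, 26/27, 80/81, 242/243, 728/729, 2186/2187]; [0, 0, 4, 8, 104/9, 400/27, 484/27, 5096/243]; [0, 0, 0, 18, 48, 260/3, 400/3, 1694/9]; [0, 0, 0, 0, 72, 240, 520, 2800/3]; [0, 0, 0, 0, 0, 270, 1080, 2730]; [0, 0, 0, 0, 0, 0, 972, 4536]; [0, 0, 0, 0, 0, 0, 0, 3402]; [0, 0, 0, 0, 0, 0, 0, 0]] (rows listed top to bottom)


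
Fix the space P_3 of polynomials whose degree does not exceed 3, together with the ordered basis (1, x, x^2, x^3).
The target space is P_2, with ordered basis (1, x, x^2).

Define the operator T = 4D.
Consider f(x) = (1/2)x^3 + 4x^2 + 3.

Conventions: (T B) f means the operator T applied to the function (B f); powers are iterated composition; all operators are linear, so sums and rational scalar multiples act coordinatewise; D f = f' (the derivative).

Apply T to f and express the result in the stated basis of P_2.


g(x) = 6x^2 + 32x

D f = (3/2)x^2 + 8x
(4D) f = 6x^2 + 32x


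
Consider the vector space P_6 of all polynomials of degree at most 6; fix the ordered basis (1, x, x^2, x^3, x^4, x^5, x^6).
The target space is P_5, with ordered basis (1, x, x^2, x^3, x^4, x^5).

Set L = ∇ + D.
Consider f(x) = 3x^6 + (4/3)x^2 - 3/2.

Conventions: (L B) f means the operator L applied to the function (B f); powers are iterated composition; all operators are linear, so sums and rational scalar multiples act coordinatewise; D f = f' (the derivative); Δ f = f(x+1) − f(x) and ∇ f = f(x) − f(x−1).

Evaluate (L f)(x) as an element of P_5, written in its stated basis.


the result is g(x) = 36x^5 - 45x^4 + 60x^3 - 45x^2 + (70/3)x - 13/3

∇ f = 18x^5 - 45x^4 + 60x^3 - 45x^2 + (62/3)x - 13/3
D f = 18x^5 + (8/3)x
(∇ + D) f = 36x^5 - 45x^4 + 60x^3 - 45x^2 + (70/3)x - 13/3


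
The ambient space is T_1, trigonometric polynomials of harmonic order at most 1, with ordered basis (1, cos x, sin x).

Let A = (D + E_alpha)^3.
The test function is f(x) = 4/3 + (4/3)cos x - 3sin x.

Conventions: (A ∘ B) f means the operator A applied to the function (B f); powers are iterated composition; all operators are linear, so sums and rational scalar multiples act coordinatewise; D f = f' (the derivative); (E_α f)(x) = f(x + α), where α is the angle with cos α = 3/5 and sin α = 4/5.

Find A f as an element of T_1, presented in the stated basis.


D f = -3cos x - (4/3)sin x
E_alpha f = 4/3 - (8/5)cos x - (43/15)sin x
(D + E_alpha) f = 4/3 - (23/5)cos x - (21/5)sin x
D (D + E_alpha) f = -(21/5)cos x + (23/5)sin x
E_alpha (D + E_alpha) f = 4/3 - (153/25)cos x + (29/25)sin x
(D + E_alpha) (D + E_alpha) f = 4/3 - (258/25)cos x + (144/25)sin x
D (D + E_alpha) (D + E_alpha) f = (144/25)cos x + (258/25)sin x
E_alpha (D + E_alpha) (D + E_alpha) f = 4/3 - (198/125)cos x + (1464/125)sin x
(D + E_alpha) (D + E_alpha) (D + E_alpha) f = 4/3 + (522/125)cos x + (2754/125)sin x

the image equals g(x) = 4/3 + (522/125)cos x + (2754/125)sin x


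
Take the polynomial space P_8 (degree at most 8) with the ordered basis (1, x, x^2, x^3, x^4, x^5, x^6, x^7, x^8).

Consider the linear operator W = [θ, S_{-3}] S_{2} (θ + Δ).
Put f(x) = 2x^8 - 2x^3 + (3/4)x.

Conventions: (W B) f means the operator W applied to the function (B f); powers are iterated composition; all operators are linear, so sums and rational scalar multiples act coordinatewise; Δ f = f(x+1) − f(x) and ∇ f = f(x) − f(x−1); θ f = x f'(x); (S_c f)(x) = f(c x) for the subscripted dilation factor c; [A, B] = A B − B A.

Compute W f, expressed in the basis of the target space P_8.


θ f = 16x^8 - 6x^3 + (3/4)x
Δ f = 16x^7 + 56x^6 + 112x^5 + 140x^4 + 112x^3 + 50x^2 + 10x + 3/4
(θ + Δ) f = 16x^8 + 16x^7 + 56x^6 + 112x^5 + 140x^4 + 106x^3 + 50x^2 + (43/4)x + 3/4
S_{2} (θ + Δ) f = 4096x^8 + 2048x^7 + 3584x^6 + 3584x^5 + 2240x^4 + 848x^3 + 200x^2 + (43/2)x + 3/4
S_{-3} S_{2} (θ + Δ) f = 26873856x^8 - 4478976x^7 + 2612736x^6 - 870912x^5 + 181440x^4 - 22896x^3 + 1800x^2 - (129/2)x + 3/4
θ S_{-3} S_{2} (θ + Δ) f = 214990848x^8 - 31352832x^7 + 15676416x^6 - 4354560x^5 + 725760x^4 - 68688x^3 + 3600x^2 - (129/2)x
θ S_{2} (θ + Δ) f = 32768x^8 + 14336x^7 + 21504x^6 + 17920x^5 + 8960x^4 + 2544x^3 + 400x^2 + (43/2)x
S_{-3} θ S_{2} (θ + Δ) f = 214990848x^8 - 31352832x^7 + 15676416x^6 - 4354560x^5 + 725760x^4 - 68688x^3 + 3600x^2 - (129/2)x
[θ, S_{-3}] S_{2} (θ + Δ) f = 0

g(x) = 0


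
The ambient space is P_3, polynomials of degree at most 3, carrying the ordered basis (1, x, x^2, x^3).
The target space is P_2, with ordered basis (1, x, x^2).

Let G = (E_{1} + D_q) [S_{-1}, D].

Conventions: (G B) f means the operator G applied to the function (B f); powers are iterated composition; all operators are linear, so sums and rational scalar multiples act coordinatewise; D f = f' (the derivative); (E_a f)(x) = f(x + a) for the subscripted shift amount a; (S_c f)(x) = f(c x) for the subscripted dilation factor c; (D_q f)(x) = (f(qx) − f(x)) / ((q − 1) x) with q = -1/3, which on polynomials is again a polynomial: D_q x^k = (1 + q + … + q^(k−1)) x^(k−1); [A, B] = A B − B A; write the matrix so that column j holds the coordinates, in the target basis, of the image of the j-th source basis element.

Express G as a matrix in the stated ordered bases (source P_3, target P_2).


the matrix is [[0, 2, -8, 6]; [0, 0, -4, 16]; [0, 0, 0, 6]] (rows listed top to bottom)

image of 1: 0
image of x: 2
image of x^2: -4x - 8
image of x^3: 6x^2 + 16x + 6
each image's coordinates form column j of the matrix


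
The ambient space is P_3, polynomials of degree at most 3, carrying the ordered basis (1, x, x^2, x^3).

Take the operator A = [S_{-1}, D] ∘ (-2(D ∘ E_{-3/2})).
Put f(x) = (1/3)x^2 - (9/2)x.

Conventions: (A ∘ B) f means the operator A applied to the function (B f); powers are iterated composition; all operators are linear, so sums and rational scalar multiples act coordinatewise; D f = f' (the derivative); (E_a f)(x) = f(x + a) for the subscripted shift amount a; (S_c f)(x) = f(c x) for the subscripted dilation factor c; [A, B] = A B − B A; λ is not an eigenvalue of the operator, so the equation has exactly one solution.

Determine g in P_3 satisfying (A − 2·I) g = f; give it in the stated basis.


write g with unknown coordinates in the stated basis and equate coefficients in (A − 2·I) g = f
solving from the highest basis element down gives g = -(1/6)x^2 + (9/4)x + 2/3
check: A g = 4/3
so A g − 2·g = (1/3)x^2 - (9/2)x = f ✓

g(x) = -(1/6)x^2 + (9/4)x + 2/3


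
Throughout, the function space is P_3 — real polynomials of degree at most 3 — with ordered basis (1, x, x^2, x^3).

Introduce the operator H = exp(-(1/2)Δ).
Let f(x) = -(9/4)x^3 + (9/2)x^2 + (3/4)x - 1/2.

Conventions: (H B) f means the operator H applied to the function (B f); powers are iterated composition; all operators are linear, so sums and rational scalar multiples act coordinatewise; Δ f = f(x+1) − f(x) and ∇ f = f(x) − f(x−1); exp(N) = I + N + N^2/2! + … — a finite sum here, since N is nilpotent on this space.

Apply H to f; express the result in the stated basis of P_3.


g(x) = -(9/4)x^3 + (63/8)x^2 - (33/16)x - 73/32

order-1 term: (27/8)x^2 - (9/8)x - 3/2
order-2 term: -(27/16)x - 9/16
order-3 term: 9/32
the series for exp(-(1/2)Δ) f terminates at order 3
exp(-(1/2)Δ) f = -(9/4)x^3 + (63/8)x^2 - (33/16)x - 73/32


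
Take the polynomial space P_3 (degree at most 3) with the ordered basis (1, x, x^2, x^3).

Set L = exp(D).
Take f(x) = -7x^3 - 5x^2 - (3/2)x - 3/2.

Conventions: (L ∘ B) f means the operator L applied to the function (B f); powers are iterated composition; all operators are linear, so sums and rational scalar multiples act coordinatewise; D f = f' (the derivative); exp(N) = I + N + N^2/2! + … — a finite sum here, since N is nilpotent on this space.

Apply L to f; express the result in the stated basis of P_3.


order-1 term: -21x^2 - 10x - 3/2
order-2 term: -21x - 5
order-3 term: -7
the series for exp(D) f terminates at order 3
exp(D) f = -7x^3 - 26x^2 - (65/2)x - 15

g(x) = -7x^3 - 26x^2 - (65/2)x - 15


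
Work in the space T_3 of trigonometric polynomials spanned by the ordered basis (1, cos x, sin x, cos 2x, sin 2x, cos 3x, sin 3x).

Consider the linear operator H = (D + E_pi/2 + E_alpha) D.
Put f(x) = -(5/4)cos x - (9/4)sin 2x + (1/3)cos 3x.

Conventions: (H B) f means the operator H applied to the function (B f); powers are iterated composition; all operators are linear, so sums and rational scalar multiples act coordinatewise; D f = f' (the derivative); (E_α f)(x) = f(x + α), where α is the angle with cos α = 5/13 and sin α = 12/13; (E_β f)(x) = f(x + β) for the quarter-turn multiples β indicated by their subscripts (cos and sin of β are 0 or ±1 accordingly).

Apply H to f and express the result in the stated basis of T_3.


D f = (5/4)sin x - (9/2)cos 2x - sin 3x
D D f = (5/4)cos x + 9sin 2x - 3cos 3x
E_pi/2 D f = (5/4)cos x + (9/2)cos 2x + cos 3x
E_alpha D f = (15/13)cos x + (25/52)sin x + (1071/338)cos 2x + (540/169)sin 2x + (828/2197)cos 3x + (2035/2197)sin 3x
(D + E_pi/2 + E_alpha) D f = (95/26)cos x + (25/52)sin x + (1296/169)cos 2x + (2061/169)sin 2x - (3566/2197)cos 3x + (2035/2197)sin 3x

g(x) = (95/26)cos x + (25/52)sin x + (1296/169)cos 2x + (2061/169)sin 2x - (3566/2197)cos 3x + (2035/2197)sin 3x


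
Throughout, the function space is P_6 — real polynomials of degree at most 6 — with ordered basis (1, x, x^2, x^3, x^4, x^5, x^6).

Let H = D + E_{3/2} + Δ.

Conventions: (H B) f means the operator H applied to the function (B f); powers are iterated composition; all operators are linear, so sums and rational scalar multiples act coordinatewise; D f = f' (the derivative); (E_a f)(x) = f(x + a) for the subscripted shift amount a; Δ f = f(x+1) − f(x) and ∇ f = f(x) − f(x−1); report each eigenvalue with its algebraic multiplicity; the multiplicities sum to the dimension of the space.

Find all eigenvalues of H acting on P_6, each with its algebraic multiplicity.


image of 1: 1
image of x: x + 7/2
image of x^2: x^2 + 7x + 13/4
image of x^3: x^3 + (21/2)x^2 + (39/4)x + 35/8
image of x^4: x^4 + 14x^3 + (39/2)x^2 + (35/2)x + 97/16
image of x^5: x^5 + (35/2)x^4 + (65/2)x^3 + (175/4)x^2 + (485/16)x + 275/32
image of x^6: x^6 + 21x^5 + (195/4)x^4 + (175/2)x^3 + (1455/16)x^2 + (825/16)x + 793/64
the matrix is upper triangular; its diagonal is (1, 1, 1, 1, 1, 1, 1)
for a triangular matrix the eigenvalues are the diagonal entries, with algebraic multiplicity their repetition count

λ = 1 (multiplicity 7)


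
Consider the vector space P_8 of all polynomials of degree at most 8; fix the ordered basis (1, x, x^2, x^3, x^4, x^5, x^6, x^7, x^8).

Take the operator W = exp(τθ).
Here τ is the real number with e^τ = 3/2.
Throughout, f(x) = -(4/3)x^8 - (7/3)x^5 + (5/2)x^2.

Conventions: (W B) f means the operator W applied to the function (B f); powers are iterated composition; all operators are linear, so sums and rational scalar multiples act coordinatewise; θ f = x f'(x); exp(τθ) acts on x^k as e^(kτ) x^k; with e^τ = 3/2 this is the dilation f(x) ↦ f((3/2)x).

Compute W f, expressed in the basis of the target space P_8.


exp(τθ) x^k = e^(kτ) x^k; with e^τ = 3/2 this sends x^k to (3/2)^k x^k
x^2 ↦ 9/4 x^2
x^5 ↦ 243/32 x^5
x^8 ↦ 6561/256 x^8
applying this coordinatewise to f: exp(τθ) f = -(2187/64)x^8 - (567/32)x^5 + (45/8)x^2

the result is g(x) = -(2187/64)x^8 - (567/32)x^5 + (45/8)x^2


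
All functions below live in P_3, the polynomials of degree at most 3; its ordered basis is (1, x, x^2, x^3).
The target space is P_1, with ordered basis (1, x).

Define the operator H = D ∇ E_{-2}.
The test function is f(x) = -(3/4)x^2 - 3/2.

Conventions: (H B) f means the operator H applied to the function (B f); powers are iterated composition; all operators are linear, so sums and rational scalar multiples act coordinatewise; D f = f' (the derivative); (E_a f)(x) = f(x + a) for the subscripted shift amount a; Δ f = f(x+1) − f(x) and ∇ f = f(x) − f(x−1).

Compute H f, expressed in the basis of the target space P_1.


E_{-2} f = -(3/4)x^2 + 3x - 9/2
∇ E_{-2} f = -(3/2)x + 15/4
D ∇ E_{-2} f = -3/2

g(x) = -3/2


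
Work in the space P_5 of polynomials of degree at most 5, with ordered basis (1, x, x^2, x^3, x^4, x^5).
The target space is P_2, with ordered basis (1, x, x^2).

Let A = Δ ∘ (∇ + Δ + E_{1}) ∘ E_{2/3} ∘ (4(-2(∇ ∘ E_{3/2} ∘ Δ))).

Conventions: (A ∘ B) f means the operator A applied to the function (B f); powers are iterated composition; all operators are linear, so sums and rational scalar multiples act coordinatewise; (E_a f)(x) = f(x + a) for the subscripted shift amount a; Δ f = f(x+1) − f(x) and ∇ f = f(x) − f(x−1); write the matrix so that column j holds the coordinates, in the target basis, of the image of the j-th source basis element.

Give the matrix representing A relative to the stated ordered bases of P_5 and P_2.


the matrix is [[0, 0, 0, -48, -1088, -35080/3]; [0, 0, 0, 0, -192, -5440]; [0, 0, 0, 0, 0, -480]] (rows listed top to bottom)

image of 1: 0
image of x: 0
image of x^2: 0
image of x^3: -48
image of x^4: -192x - 1088
image of x^5: -480x^2 - 5440x - 35080/3
each image's coordinates form column j of the matrix


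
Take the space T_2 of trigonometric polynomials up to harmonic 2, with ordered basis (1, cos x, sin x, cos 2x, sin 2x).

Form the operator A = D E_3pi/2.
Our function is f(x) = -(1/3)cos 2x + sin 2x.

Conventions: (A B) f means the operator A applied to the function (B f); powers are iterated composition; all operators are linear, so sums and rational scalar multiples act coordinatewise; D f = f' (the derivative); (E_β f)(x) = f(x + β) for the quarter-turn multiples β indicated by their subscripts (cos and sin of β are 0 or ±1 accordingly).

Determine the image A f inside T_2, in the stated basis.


E_3pi/2 f = (1/3)cos 2x - sin 2x
D E_3pi/2 f = -2cos 2x - (2/3)sin 2x

g(x) = -2cos 2x - (2/3)sin 2x


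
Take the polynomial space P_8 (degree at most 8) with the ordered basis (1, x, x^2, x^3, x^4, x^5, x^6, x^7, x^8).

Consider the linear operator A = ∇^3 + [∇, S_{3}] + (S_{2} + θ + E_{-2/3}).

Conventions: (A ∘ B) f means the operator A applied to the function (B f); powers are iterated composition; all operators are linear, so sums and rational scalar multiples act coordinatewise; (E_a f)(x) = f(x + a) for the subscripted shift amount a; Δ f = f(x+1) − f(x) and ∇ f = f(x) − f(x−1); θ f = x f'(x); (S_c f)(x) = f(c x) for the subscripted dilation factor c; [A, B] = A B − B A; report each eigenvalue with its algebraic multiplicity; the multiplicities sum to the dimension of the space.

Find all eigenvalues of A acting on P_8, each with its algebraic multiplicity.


image of 1: 2
image of x: 4x + 4/3
image of x^2: 7x^2 + (32/3)x - 68/9
image of x^3: 12x^3 + 52x^2 - (212/3)x + 856/27
image of x^4: 21x^4 + (640/3)x^3 - (1288/3)x^2 + (9040/27)x - 9380/81
image of x^5: 38x^5 + (2420/3)x^4 - (19400/9)x^3 + (64720/27)x^2 - (111700/81)x + 95224/243
image of x^6: 71x^6 + 2912x^5 - (29140/3)x^4 + (382160/27)x^3 - (306100/27)x^2 + (425672/81)x - 924308/729
image of x^7: 136x^7 + (30604/3)x^6 - (122444/3)x^5 + (1995560/27)x^4 - (6225100/81)x^3 + (3959704/81)x^2 - (13900124/729)x + 8730376/2187
image of x^8: 265x^8 + (104960/3)x^7 - (1469552/9)x^6 + (9561440/27)x^5 - (36944600/81)x^4 + (90954080/243)x^3 - (144760112/729)x^2 + (146335520/2187)x - 81067460/6561
the matrix is upper triangular; its diagonal is (2, 4, 7, 12, 21, 38, 71, 136, 265)
for a triangular matrix the eigenvalues are the diagonal entries, with algebraic multiplicity their repetition count

λ = 2 (multiplicity 1), λ = 4 (multiplicity 1), λ = 7 (multiplicity 1), λ = 12 (multiplicity 1), λ = 21 (multiplicity 1), λ = 38 (multiplicity 1), λ = 71 (multiplicity 1), λ = 136 (multiplicity 1), λ = 265 (multiplicity 1)


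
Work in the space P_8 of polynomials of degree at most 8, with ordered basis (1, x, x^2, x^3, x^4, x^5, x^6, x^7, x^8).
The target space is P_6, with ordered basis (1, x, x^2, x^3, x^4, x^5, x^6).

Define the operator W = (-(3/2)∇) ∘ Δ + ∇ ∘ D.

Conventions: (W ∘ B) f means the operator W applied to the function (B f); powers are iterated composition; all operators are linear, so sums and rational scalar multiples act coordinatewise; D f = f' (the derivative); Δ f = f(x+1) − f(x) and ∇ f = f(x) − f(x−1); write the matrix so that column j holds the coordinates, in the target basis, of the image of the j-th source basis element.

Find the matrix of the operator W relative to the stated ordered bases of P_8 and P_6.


the matrix is [[0, 0, -1, -3, 1, -5, 3, -7, 5]; [0, 0, 0, -3, -12, 5, -30, 21, -56]; [0, 0, 0, 0, -6, -30, 15, -105, 84]; [0, 0, 0, 0, 0, -10, -60, 35, -280]; [0, 0, 0, 0, 0, 0, -15, -105, 70]; [0, 0, 0, 0, 0, 0, 0, -21, -168]; [0, 0, 0, 0, 0, 0, 0, 0, -28]] (rows listed top to bottom)

image of 1: 0
image of x: 0
image of x^2: -1
image of x^3: -3x - 3
image of x^4: -6x^2 - 12x + 1
image of x^5: -10x^3 - 30x^2 + 5x - 5
image of x^6: -15x^4 - 60x^3 + 15x^2 - 30x + 3
image of x^7: -21x^5 - 105x^4 + 35x^3 - 105x^2 + 21x - 7
image of x^8: -28x^6 - 168x^5 + 70x^4 - 280x^3 + 84x^2 - 56x + 5
each image's coordinates form column j of the matrix


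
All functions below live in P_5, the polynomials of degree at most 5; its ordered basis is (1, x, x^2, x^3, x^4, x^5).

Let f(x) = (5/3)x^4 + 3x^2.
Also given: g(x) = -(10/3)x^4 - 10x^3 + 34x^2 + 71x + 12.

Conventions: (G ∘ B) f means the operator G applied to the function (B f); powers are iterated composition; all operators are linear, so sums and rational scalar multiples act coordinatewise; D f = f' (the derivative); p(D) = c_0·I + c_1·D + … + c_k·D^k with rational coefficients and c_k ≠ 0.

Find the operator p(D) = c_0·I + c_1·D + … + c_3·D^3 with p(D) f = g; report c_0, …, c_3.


p(D) = -2·I − (3/2)·D + 2·D^2 + 2·D^3, i.e. c_0 = -2, c_1 = -3/2, c_2 = 2, c_3 = 2

D^0 f = (5/3)x^4 + 3x^2
D^1 f = (20/3)x^3 + 6x
D^2 f = 20x^2 + 6
D^3 f = 40x
matching coefficients of g against c_0 f + c_1 Df + … from the top degree down determines the c_i
solution: c_0 = -2, c_1 = -3/2, c_2 = 2, c_3 = 2


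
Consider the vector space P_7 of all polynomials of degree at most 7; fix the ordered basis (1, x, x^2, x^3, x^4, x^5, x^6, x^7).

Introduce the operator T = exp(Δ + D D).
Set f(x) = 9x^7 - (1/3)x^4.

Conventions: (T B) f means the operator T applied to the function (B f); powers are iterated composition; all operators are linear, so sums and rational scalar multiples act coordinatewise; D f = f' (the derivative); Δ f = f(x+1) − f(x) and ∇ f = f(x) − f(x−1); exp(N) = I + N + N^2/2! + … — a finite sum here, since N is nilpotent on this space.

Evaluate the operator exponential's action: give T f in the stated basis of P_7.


order-1 term: 63x^6 + 567x^5 + 315x^4 + (941/3)x^3 + 183x^2 + (185/3)x + 26/3
order-2 term: 189x^5 + 2835x^4 + 9765x^3 + 6613x^2 + 3831x + 2804/3
order-3 term: 315x^4 + 5670x^3 + 27405x^2 + (113396/3)x + 12153
order-4 term: 315x^3 + 5670x^2 + 26775x + 94499/3
order-5 term: 189x^2 + 2835x + 8820
order-6 term: 63x + 567
order-7 term: 9
the series for exp(Δ + D D) f terminates at order 7
exp(Δ + D D) f = 9x^7 + 63x^6 + 756x^5 + (10394/3)x^4 + (48191/3)x^3 + 40060x^2 + (214093/3)x + 53992

the image equals g(x) = 9x^7 + 63x^6 + 756x^5 + (10394/3)x^4 + (48191/3)x^3 + 40060x^2 + (214093/3)x + 53992


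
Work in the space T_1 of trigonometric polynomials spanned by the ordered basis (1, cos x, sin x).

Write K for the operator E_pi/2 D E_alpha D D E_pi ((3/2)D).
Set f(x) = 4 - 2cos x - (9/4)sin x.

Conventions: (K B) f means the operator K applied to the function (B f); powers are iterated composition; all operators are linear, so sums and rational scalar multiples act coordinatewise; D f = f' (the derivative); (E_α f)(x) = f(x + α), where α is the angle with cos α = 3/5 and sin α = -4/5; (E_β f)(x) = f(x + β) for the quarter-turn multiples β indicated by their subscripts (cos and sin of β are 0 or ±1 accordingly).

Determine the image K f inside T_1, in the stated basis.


g(x) = (177/40)cos x + (9/10)sin x

D f = -(9/4)cos x + 2sin x
((3/2)D) f = -(27/8)cos x + 3sin x
E_pi ((3/2)D) f = (27/8)cos x - 3sin x
D E_pi ((3/2)D) f = -3cos x - (27/8)sin x
D (D E_pi ((3/2)D)) f = -(27/8)cos x + 3sin x
E_alpha D (D E_pi ((3/2)D)) f = -(177/40)cos x - (9/10)sin x
D (E_alpha D D E_pi ((3/2)D)) f = -(9/10)cos x + (177/40)sin x
E_pi/2 D (E_alpha D D E_pi ((3/2)D)) f = (177/40)cos x + (9/10)sin x


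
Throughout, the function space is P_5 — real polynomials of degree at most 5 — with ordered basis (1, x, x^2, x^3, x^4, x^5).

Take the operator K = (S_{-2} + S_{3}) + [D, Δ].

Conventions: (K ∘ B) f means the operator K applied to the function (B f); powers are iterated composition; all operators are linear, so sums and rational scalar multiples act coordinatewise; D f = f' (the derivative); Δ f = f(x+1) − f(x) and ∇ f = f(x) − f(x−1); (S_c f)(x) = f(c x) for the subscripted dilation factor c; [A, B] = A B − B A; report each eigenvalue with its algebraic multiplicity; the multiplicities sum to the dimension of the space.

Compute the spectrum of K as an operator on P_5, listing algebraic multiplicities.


λ = 1 (multiplicity 1), λ = 2 (multiplicity 1), λ = 13 (multiplicity 1), λ = 19 (multiplicity 1), λ = 97 (multiplicity 1), λ = 211 (multiplicity 1)

image of 1: 2
image of x: x
image of x^2: 13x^2
image of x^3: 19x^3
image of x^4: 97x^4
image of x^5: 211x^5
the matrix is upper triangular; its diagonal is (2, 1, 13, 19, 97, 211)
for a triangular matrix the eigenvalues are the diagonal entries, with algebraic multiplicity their repetition count
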